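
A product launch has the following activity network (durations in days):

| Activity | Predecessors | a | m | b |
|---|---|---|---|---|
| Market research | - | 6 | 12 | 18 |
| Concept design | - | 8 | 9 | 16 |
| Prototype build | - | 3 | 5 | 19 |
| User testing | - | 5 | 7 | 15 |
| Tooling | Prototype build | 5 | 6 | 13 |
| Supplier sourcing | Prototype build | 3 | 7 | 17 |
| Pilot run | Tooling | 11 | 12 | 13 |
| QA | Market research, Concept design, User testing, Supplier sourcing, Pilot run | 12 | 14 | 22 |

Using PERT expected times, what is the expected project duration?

te_Market research = (6 + 4·12 + 18)/6 = 72/6 = 12
te_Concept design = (8 + 4·9 + 16)/6 = 60/6 = 10
te_Prototype build = (3 + 4·5 + 19)/6 = 42/6 = 7
te_User testing = (5 + 4·7 + 15)/6 = 48/6 = 8
te_Tooling = (5 + 4·6 + 13)/6 = 42/6 = 7
te_Supplier sourcing = (3 + 4·7 + 17)/6 = 48/6 = 8
te_Pilot run = (11 + 4·12 + 13)/6 = 72/6 = 12
te_QA = (12 + 4·14 + 22)/6 = 90/6 = 15

Forward pass:
ES_Market research = 0; EF_Market research = 12
ES_Concept design = 0; EF_Concept design = 10
ES_Prototype build = 0; EF_Prototype build = 7
ES_User testing = 0; EF_User testing = 8
ES_Tooling = 7; EF_Tooling = 7+7 = 14
ES_Supplier sourcing = 7; EF_Supplier sourcing = 7+8 = 15
ES_Pilot run = 14; EF_Pilot run = 14+12 = 26
ES_QA = max(EF_Market research=12, EF_Concept design=10, EF_User testing=8, EF_Supplier sourcing=15, EF_Pilot run=26) = 26; EF_QA = 26+15 = 41
Expected project duration μ = 41 days. Critical path: Prototype build → Tooling → Pilot run → QA.

41 days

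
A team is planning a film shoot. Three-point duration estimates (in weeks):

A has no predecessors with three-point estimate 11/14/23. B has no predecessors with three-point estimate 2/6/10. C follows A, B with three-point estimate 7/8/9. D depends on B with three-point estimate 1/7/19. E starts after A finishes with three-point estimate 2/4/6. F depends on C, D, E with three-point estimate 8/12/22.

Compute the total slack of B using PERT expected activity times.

te_A = (11 + 4·14 + 23)/6 = 90/6 = 15
te_B = (2 + 4·6 + 10)/6 = 36/6 = 6
te_C = (7 + 4·8 + 9)/6 = 48/6 = 8
te_D = (1 + 4·7 + 19)/6 = 48/6 = 8
te_E = (2 + 4·4 + 6)/6 = 24/6 = 4
te_F = (8 + 4·12 + 22)/6 = 78/6 = 13

Forward pass:
ES_A = 0; EF_A = 15
ES_B = 0; EF_B = 6
ES_C = max(EF_A=15, EF_B=6) = 15; EF_C = 15+8 = 23
ES_D = 6; EF_D = 6+8 = 14
ES_E = 15; EF_E = 15+4 = 19
ES_F = max(EF_C=23, EF_D=14, EF_E=19) = 23; EF_F = 23+13 = 36
Expected project duration μ = 36 weeks. Critical path: A → C → F.

Backward pass:
LF_F = 36; LS_F = 36−13 = 23
LF_E = LS_F = 23; LS_E = 23−4 = 19
LF_D = LS_F = 23; LS_D = 23−8 = 15
LF_C = LS_F = 23; LS_C = 23−8 = 15
LF_B = min(LS_C=15, LS_D=15) = 15; LS_B = 15−6 = 9
LF_A = min(LS_C=15, LS_E=19) = 15; LS_A = 15−15 = 0
Slack_B = LS_B − ES_B = 9 − 0 = 9

9 weeks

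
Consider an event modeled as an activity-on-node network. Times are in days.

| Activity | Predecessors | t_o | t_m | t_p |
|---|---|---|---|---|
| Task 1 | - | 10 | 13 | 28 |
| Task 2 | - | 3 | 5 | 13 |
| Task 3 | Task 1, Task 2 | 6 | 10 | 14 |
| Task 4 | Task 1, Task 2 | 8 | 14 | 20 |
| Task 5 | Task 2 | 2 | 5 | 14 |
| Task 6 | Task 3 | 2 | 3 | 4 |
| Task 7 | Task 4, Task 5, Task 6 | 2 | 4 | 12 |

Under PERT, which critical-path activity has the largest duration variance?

te_Task 1 = (10 + 4·13 + 28)/6 = 90/6 = 15; σ²_Task 1 = ((28−10)/6)² = 9.000
te_Task 2 = (3 + 4·5 + 13)/6 = 36/6 = 6; σ²_Task 2 = ((13−3)/6)² = 2.778
te_Task 3 = (6 + 4·10 + 14)/6 = 60/6 = 10; σ²_Task 3 = ((14−6)/6)² = 1.778
te_Task 4 = (8 + 4·14 + 20)/6 = 84/6 = 14; σ²_Task 4 = ((20−8)/6)² = 4.000
te_Task 5 = (2 + 4·5 + 14)/6 = 36/6 = 6; σ²_Task 5 = ((14−2)/6)² = 4.000
te_Task 6 = (2 + 4·3 + 4)/6 = 18/6 = 3; σ²_Task 6 = ((4−2)/6)² = 0.111
te_Task 7 = (2 + 4·4 + 12)/6 = 30/6 = 5; σ²_Task 7 = ((12−2)/6)² = 2.778

Forward pass:
ES_Task 1 = 0; EF_Task 1 = 15
ES_Task 2 = 0; EF_Task 2 = 6
ES_Task 3 = max(EF_Task 1=15, EF_Task 2=6) = 15; EF_Task 3 = 15+10 = 25
ES_Task 4 = max(EF_Task 1=15, EF_Task 2=6) = 15; EF_Task 4 = 15+14 = 29
ES_Task 5 = 6; EF_Task 5 = 6+6 = 12
ES_Task 6 = 25; EF_Task 6 = 25+3 = 28
ES_Task 7 = max(EF_Task 4=29, EF_Task 5=12, EF_Task 6=28) = 29; EF_Task 7 = 29+5 = 34
Expected project duration μ = 34 days. Critical path: Task 1 → Task 4 → Task 7.

Variances on critical path: σ²_Task 1=9.000, σ²_Task 4=4.000, σ²_Task 7=2.778.
Largest is σ²_Task 1 = 9.000.

Task 1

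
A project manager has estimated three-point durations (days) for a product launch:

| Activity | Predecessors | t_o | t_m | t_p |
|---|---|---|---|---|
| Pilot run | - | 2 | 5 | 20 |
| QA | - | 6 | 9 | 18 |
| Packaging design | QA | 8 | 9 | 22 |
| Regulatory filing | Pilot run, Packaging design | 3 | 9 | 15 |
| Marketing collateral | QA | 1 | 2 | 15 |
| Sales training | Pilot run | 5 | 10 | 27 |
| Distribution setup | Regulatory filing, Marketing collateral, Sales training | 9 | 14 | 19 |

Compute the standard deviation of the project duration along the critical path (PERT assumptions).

4.03 days

te_Pilot run = (2 + 4·5 + 20)/6 = 42/6 = 7; σ²_Pilot run = ((20−2)/6)² = 9.000
te_QA = (6 + 4·9 + 18)/6 = 60/6 = 10; σ²_QA = ((18−6)/6)² = 4.000
te_Packaging design = (8 + 4·9 + 22)/6 = 66/6 = 11; σ²_Packaging design = ((22−8)/6)² = 5.444
te_Regulatory filing = (3 + 4·9 + 15)/6 = 54/6 = 9; σ²_Regulatory filing = ((15−3)/6)² = 4.000
te_Marketing collateral = (1 + 4·2 + 15)/6 = 24/6 = 4; σ²_Marketing collateral = ((15−1)/6)² = 5.444
te_Sales training = (5 + 4·10 + 27)/6 = 72/6 = 12; σ²_Sales training = ((27−5)/6)² = 13.444
te_Distribution setup = (9 + 4·14 + 19)/6 = 84/6 = 14; σ²_Distribution setup = ((19−9)/6)² = 2.778

Forward pass:
ES_Pilot run = 0; EF_Pilot run = 7
ES_QA = 0; EF_QA = 10
ES_Packaging design = 10; EF_Packaging design = 10+11 = 21
ES_Regulatory filing = max(EF_Pilot run=7, EF_Packaging design=21) = 21; EF_Regulatory filing = 21+9 = 30
ES_Marketing collateral = 10; EF_Marketing collateral = 10+4 = 14
ES_Sales training = 7; EF_Sales training = 7+12 = 19
ES_Distribution setup = max(EF_Regulatory filing=30, EF_Marketing collateral=14, EF_Sales training=19) = 30; EF_Distribution setup = 30+14 = 44
Expected project duration μ = 44 days. Critical path: QA → Packaging design → Regulatory filing → Distribution setup.

Variance along critical path = 4.000 + 5.444 + 4.000 + 2.778 = 16.222
σ = √16.222 = 4.028 days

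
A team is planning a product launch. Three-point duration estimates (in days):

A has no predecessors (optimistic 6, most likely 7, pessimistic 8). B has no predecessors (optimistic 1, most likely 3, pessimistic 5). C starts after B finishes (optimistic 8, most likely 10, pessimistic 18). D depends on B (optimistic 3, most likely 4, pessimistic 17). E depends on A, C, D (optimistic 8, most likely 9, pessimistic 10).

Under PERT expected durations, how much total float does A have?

te_A = (6 + 4·7 + 8)/6 = 42/6 = 7
te_B = (1 + 4·3 + 5)/6 = 18/6 = 3
te_C = (8 + 4·10 + 18)/6 = 66/6 = 11
te_D = (3 + 4·4 + 17)/6 = 36/6 = 6
te_E = (8 + 4·9 + 10)/6 = 54/6 = 9

Forward pass:
ES_A = 0; EF_A = 7
ES_B = 0; EF_B = 3
ES_C = 3; EF_C = 3+11 = 14
ES_D = 3; EF_D = 3+6 = 9
ES_E = max(EF_A=7, EF_C=14, EF_D=9) = 14; EF_E = 14+9 = 23
Expected project duration μ = 23 days. Critical path: B → C → E.

Backward pass:
LF_E = 23; LS_E = 23−9 = 14
LF_D = LS_E = 14; LS_D = 14−6 = 8
LF_C = LS_E = 14; LS_C = 14−11 = 3
LF_B = min(LS_C=3, LS_D=8) = 3; LS_B = 3−3 = 0
LF_A = LS_E = 14; LS_A = 14−7 = 7
Slack_A = LS_A − ES_A = 7 − 0 = 7

7 days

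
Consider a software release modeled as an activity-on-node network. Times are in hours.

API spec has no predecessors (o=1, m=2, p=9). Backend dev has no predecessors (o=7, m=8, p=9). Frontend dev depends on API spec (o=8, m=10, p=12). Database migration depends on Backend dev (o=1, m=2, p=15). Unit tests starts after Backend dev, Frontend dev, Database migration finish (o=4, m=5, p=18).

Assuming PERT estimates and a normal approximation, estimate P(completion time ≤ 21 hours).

0.641

te_API spec = (1 + 4·2 + 9)/6 = 18/6 = 3; σ²_API spec = ((9−1)/6)² = 1.778
te_Backend dev = (7 + 4·8 + 9)/6 = 48/6 = 8; σ²_Backend dev = ((9−7)/6)² = 0.111
te_Frontend dev = (8 + 4·10 + 12)/6 = 60/6 = 10; σ²_Frontend dev = ((12−8)/6)² = 0.444
te_Database migration = (1 + 4·2 + 15)/6 = 24/6 = 4; σ²_Database migration = ((15−1)/6)² = 5.444
te_Unit tests = (4 + 4·5 + 18)/6 = 42/6 = 7; σ²_Unit tests = ((18−4)/6)² = 5.444

Forward pass:
ES_API spec = 0; EF_API spec = 3
ES_Backend dev = 0; EF_Backend dev = 8
ES_Frontend dev = 3; EF_Frontend dev = 3+10 = 13
ES_Database migration = 8; EF_Database migration = 8+4 = 12
ES_Unit tests = max(EF_Backend dev=8, EF_Frontend dev=13, EF_Database migration=12) = 13; EF_Unit tests = 13+7 = 20
Expected project duration μ = 20 hours. Critical path: API spec → Frontend dev → Unit tests.

Variance along critical path = 1.778 + 0.444 + 5.444 = 7.667; σ = √7.667 = 2.769 hours.
Z = (21 − 20) / 2.769 = 0.361
P(T ≤ 21) = Φ(0.361) ≈ 0.641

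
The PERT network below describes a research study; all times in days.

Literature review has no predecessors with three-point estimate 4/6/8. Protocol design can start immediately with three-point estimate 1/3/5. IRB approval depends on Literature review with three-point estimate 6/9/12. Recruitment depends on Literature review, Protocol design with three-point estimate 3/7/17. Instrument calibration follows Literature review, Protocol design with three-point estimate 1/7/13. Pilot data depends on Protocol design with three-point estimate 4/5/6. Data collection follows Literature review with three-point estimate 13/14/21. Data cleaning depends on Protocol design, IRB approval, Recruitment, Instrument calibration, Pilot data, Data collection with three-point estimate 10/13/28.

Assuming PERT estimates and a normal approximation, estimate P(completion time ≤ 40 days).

te_Literature review = (4 + 4·6 + 8)/6 = 36/6 = 6; σ²_Literature review = ((8−4)/6)² = 0.444
te_Protocol design = (1 + 4·3 + 5)/6 = 18/6 = 3; σ²_Protocol design = ((5−1)/6)² = 0.444
te_IRB approval = (6 + 4·9 + 12)/6 = 54/6 = 9; σ²_IRB approval = ((12−6)/6)² = 1.000
te_Recruitment = (3 + 4·7 + 17)/6 = 48/6 = 8; σ²_Recruitment = ((17−3)/6)² = 5.444
te_Instrument calibration = (1 + 4·7 + 13)/6 = 42/6 = 7; σ²_Instrument calibration = ((13−1)/6)² = 4.000
te_Pilot data = (4 + 4·5 + 6)/6 = 30/6 = 5; σ²_Pilot data = ((6−4)/6)² = 0.111
te_Data collection = (13 + 4·14 + 21)/6 = 90/6 = 15; σ²_Data collection = ((21−13)/6)² = 1.778
te_Data cleaning = (10 + 4·13 + 28)/6 = 90/6 = 15; σ²_Data cleaning = ((28−10)/6)² = 9.000

Forward pass:
ES_Literature review = 0; EF_Literature review = 6
ES_Protocol design = 0; EF_Protocol design = 3
ES_IRB approval = 6; EF_IRB approval = 6+9 = 15
ES_Recruitment = max(EF_Literature review=6, EF_Protocol design=3) = 6; EF_Recruitment = 6+8 = 14
ES_Instrument calibration = max(EF_Literature review=6, EF_Protocol design=3) = 6; EF_Instrument calibration = 6+7 = 13
ES_Pilot data = 3; EF_Pilot data = 3+5 = 8
ES_Data collection = 6; EF_Data collection = 6+15 = 21
ES_Data cleaning = max(EF_Protocol design=3, EF_IRB approval=15, EF_Recruitment=14, EF_Instrument calibration=13, EF_Pilot data=8, EF_Data collection=21) = 21; EF_Data cleaning = 21+15 = 36
Expected project duration μ = 36 days. Critical path: Literature review → Data collection → Data cleaning.

Variance along critical path = 0.444 + 1.778 + 9.000 = 11.222; σ = √11.222 = 3.350 days.
Z = (40 − 36) / 3.350 = 1.194
P(T ≤ 40) = Φ(1.194) ≈ 0.884

0.884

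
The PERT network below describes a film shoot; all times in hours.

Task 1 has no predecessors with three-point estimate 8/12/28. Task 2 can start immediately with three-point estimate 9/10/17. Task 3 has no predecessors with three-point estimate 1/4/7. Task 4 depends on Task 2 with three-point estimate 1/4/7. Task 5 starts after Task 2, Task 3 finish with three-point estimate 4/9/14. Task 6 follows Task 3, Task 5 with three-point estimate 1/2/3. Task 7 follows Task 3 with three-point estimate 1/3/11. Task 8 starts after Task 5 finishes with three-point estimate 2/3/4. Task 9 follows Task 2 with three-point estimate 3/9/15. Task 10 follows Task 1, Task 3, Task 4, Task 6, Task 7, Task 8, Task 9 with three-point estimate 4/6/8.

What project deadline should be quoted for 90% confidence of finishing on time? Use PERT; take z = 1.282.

te_Task 1 = (8 + 4·12 + 28)/6 = 84/6 = 14; σ²_Task 1 = ((28−8)/6)² = 11.111
te_Task 2 = (9 + 4·10 + 17)/6 = 66/6 = 11; σ²_Task 2 = ((17−9)/6)² = 1.778
te_Task 3 = (1 + 4·4 + 7)/6 = 24/6 = 4; σ²_Task 3 = ((7−1)/6)² = 1.000
te_Task 4 = (1 + 4·4 + 7)/6 = 24/6 = 4; σ²_Task 4 = ((7−1)/6)² = 1.000
te_Task 5 = (4 + 4·9 + 14)/6 = 54/6 = 9; σ²_Task 5 = ((14−4)/6)² = 2.778
te_Task 6 = (1 + 4·2 + 3)/6 = 12/6 = 2; σ²_Task 6 = ((3−1)/6)² = 0.111
te_Task 7 = (1 + 4·3 + 11)/6 = 24/6 = 4; σ²_Task 7 = ((11−1)/6)² = 2.778
te_Task 8 = (2 + 4·3 + 4)/6 = 18/6 = 3; σ²_Task 8 = ((4−2)/6)² = 0.111
te_Task 9 = (3 + 4·9 + 15)/6 = 54/6 = 9; σ²_Task 9 = ((15−3)/6)² = 4.000
te_Task 10 = (4 + 4·6 + 8)/6 = 36/6 = 6; σ²_Task 10 = ((8−4)/6)² = 0.444

Forward pass:
ES_Task 1 = 0; EF_Task 1 = 14
ES_Task 2 = 0; EF_Task 2 = 11
ES_Task 3 = 0; EF_Task 3 = 4
ES_Task 4 = 11; EF_Task 4 = 11+4 = 15
ES_Task 5 = max(EF_Task 2=11, EF_Task 3=4) = 11; EF_Task 5 = 11+9 = 20
ES_Task 6 = max(EF_Task 3=4, EF_Task 5=20) = 20; EF_Task 6 = 20+2 = 22
ES_Task 7 = 4; EF_Task 7 = 4+4 = 8
ES_Task 8 = 20; EF_Task 8 = 20+3 = 23
ES_Task 9 = 11; EF_Task 9 = 11+9 = 20
ES_Task 10 = max(EF_Task 1=14, EF_Task 3=4, EF_Task 4=15, EF_Task 6=22, EF_Task 7=8, EF_Task 8=23, EF_Task 9=20) = 23; EF_Task 10 = 23+6 = 29
Expected project duration μ = 29 hours. Critical path: Task 2 → Task 5 → Task 8 → Task 10.

Variance along critical path = 1.778 + 2.778 + 0.111 + 0.444 = 5.111; σ = 2.261 hours.
D = μ + z·σ = 29 + 1.282·2.261 = 31.9 hours

31.9 hours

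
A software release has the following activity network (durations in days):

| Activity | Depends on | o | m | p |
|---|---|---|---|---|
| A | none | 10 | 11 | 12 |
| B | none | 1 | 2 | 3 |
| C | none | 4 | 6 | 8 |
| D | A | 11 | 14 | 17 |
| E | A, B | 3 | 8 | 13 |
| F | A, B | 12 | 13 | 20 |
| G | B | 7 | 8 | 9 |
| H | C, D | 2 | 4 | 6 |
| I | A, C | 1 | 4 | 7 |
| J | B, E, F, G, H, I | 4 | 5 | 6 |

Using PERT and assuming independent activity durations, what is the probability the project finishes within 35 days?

0.781

te_A = (10 + 4·11 + 12)/6 = 66/6 = 11; σ²_A = ((12−10)/6)² = 0.111
te_B = (1 + 4·2 + 3)/6 = 12/6 = 2; σ²_B = ((3−1)/6)² = 0.111
te_C = (4 + 4·6 + 8)/6 = 36/6 = 6; σ²_C = ((8−4)/6)² = 0.444
te_D = (11 + 4·14 + 17)/6 = 84/6 = 14; σ²_D = ((17−11)/6)² = 1.000
te_E = (3 + 4·8 + 13)/6 = 48/6 = 8; σ²_E = ((13−3)/6)² = 2.778
te_F = (12 + 4·13 + 20)/6 = 84/6 = 14; σ²_F = ((20−12)/6)² = 1.778
te_G = (7 + 4·8 + 9)/6 = 48/6 = 8; σ²_G = ((9−7)/6)² = 0.111
te_H = (2 + 4·4 + 6)/6 = 24/6 = 4; σ²_H = ((6−2)/6)² = 0.444
te_I = (1 + 4·4 + 7)/6 = 24/6 = 4; σ²_I = ((7−1)/6)² = 1.000
te_J = (4 + 4·5 + 6)/6 = 30/6 = 5; σ²_J = ((6−4)/6)² = 0.111

Forward pass:
ES_A = 0; EF_A = 11
ES_B = 0; EF_B = 2
ES_C = 0; EF_C = 6
ES_D = 11; EF_D = 11+14 = 25
ES_E = max(EF_A=11, EF_B=2) = 11; EF_E = 11+8 = 19
ES_F = max(EF_A=11, EF_B=2) = 11; EF_F = 11+14 = 25
ES_G = 2; EF_G = 2+8 = 10
ES_H = max(EF_C=6, EF_D=25) = 25; EF_H = 25+4 = 29
ES_I = max(EF_A=11, EF_C=6) = 11; EF_I = 11+4 = 15
ES_J = max(EF_B=2, EF_E=19, EF_F=25, EF_G=10, EF_H=29, EF_I=15) = 29; EF_J = 29+5 = 34
Expected project duration μ = 34 days. Critical path: A → D → H → J.

Variance along critical path = 0.111 + 1.000 + 0.444 + 0.111 = 1.667; σ = √1.667 = 1.291 days.
Z = (35 − 34) / 1.291 = 0.775
P(T ≤ 35) = Φ(0.775) ≈ 0.781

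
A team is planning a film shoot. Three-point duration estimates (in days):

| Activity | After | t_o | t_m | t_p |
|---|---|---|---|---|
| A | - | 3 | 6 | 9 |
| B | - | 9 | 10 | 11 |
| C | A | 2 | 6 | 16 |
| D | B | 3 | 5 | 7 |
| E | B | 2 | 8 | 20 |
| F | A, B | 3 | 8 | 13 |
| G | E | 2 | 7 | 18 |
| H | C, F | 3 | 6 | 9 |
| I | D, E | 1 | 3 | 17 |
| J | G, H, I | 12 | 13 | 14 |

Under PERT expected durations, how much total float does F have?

3 days

te_A = (3 + 4·6 + 9)/6 = 36/6 = 6
te_B = (9 + 4·10 + 11)/6 = 60/6 = 10
te_C = (2 + 4·6 + 16)/6 = 42/6 = 7
te_D = (3 + 4·5 + 7)/6 = 30/6 = 5
te_E = (2 + 4·8 + 20)/6 = 54/6 = 9
te_F = (3 + 4·8 + 13)/6 = 48/6 = 8
te_G = (2 + 4·7 + 18)/6 = 48/6 = 8
te_H = (3 + 4·6 + 9)/6 = 36/6 = 6
te_I = (1 + 4·3 + 17)/6 = 30/6 = 5
te_J = (12 + 4·13 + 14)/6 = 78/6 = 13

Forward pass:
ES_A = 0; EF_A = 6
ES_B = 0; EF_B = 10
ES_C = 6; EF_C = 6+7 = 13
ES_D = 10; EF_D = 10+5 = 15
ES_E = 10; EF_E = 10+9 = 19
ES_F = max(EF_A=6, EF_B=10) = 10; EF_F = 10+8 = 18
ES_G = 19; EF_G = 19+8 = 27
ES_H = max(EF_C=13, EF_F=18) = 18; EF_H = 18+6 = 24
ES_I = max(EF_D=15, EF_E=19) = 19; EF_I = 19+5 = 24
ES_J = max(EF_G=27, EF_H=24, EF_I=24) = 27; EF_J = 27+13 = 40
Expected project duration μ = 40 days. Critical path: B → E → G → J.

Backward pass:
LF_J = 40; LS_J = 40−13 = 27
LF_I = LS_J = 27; LS_I = 27−5 = 22
LF_H = LS_J = 27; LS_H = 27−6 = 21
LF_G = LS_J = 27; LS_G = 27−8 = 19
LF_F = LS_H = 21; LS_F = 21−8 = 13
LF_E = min(LS_G=19, LS_I=22) = 19; LS_E = 19−9 = 10
LF_D = LS_I = 22; LS_D = 22−5 = 17
LF_C = LS_H = 21; LS_C = 21−7 = 14
LF_B = min(LS_D=17, LS_E=10, LS_F=13) = 10; LS_B = 10−10 = 0
LF_A = min(LS_C=14, LS_F=13) = 13; LS_A = 13−6 = 7
Slack_F = LS_F − ES_F = 13 − 10 = 3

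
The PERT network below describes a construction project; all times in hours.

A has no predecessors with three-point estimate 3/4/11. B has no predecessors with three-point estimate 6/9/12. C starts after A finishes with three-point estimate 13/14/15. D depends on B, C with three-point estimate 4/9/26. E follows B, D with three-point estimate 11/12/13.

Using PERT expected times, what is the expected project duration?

te_A = (3 + 4·4 + 11)/6 = 30/6 = 5
te_B = (6 + 4·9 + 12)/6 = 54/6 = 9
te_C = (13 + 4·14 + 15)/6 = 84/6 = 14
te_D = (4 + 4·9 + 26)/6 = 66/6 = 11
te_E = (11 + 4·12 + 13)/6 = 72/6 = 12

Forward pass:
ES_A = 0; EF_A = 5
ES_B = 0; EF_B = 9
ES_C = 5; EF_C = 5+14 = 19
ES_D = max(EF_B=9, EF_C=19) = 19; EF_D = 19+11 = 30
ES_E = max(EF_B=9, EF_D=30) = 30; EF_E = 30+12 = 42
Expected project duration μ = 42 hours. Critical path: A → C → D → E.

42 hours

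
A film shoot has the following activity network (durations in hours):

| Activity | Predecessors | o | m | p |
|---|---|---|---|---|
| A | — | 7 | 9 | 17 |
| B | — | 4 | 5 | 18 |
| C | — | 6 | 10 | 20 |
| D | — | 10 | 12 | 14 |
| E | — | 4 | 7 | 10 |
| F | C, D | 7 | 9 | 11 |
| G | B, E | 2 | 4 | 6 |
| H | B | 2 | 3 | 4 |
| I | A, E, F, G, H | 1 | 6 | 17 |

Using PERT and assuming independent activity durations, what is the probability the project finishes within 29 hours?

te_A = (7 + 4·9 + 17)/6 = 60/6 = 10; σ²_A = ((17−7)/6)² = 2.778
te_B = (4 + 4·5 + 18)/6 = 42/6 = 7; σ²_B = ((18−4)/6)² = 5.444
te_C = (6 + 4·10 + 20)/6 = 66/6 = 11; σ²_C = ((20−6)/6)² = 5.444
te_D = (10 + 4·12 + 14)/6 = 72/6 = 12; σ²_D = ((14−10)/6)² = 0.444
te_E = (4 + 4·7 + 10)/6 = 42/6 = 7; σ²_E = ((10−4)/6)² = 1.000
te_F = (7 + 4·9 + 11)/6 = 54/6 = 9; σ²_F = ((11−7)/6)² = 0.444
te_G = (2 + 4·4 + 6)/6 = 24/6 = 4; σ²_G = ((6−2)/6)² = 0.444
te_H = (2 + 4·3 + 4)/6 = 18/6 = 3; σ²_H = ((4−2)/6)² = 0.111
te_I = (1 + 4·6 + 17)/6 = 42/6 = 7; σ²_I = ((17−1)/6)² = 7.111

Forward pass:
ES_A = 0; EF_A = 10
ES_B = 0; EF_B = 7
ES_C = 0; EF_C = 11
ES_D = 0; EF_D = 12
ES_E = 0; EF_E = 7
ES_F = max(EF_C=11, EF_D=12) = 12; EF_F = 12+9 = 21
ES_G = max(EF_B=7, EF_E=7) = 7; EF_G = 7+4 = 11
ES_H = 7; EF_H = 7+3 = 10
ES_I = max(EF_A=10, EF_E=7, EF_F=21, EF_G=11, EF_H=10) = 21; EF_I = 21+7 = 28
Expected project duration μ = 28 hours. Critical path: D → F → I.

Variance along critical path = 0.444 + 0.444 + 7.111 = 8.000; σ = √8.000 = 2.828 hours.
Z = (29 − 28) / 2.828 = 0.354
P(T ≤ 29) = Φ(0.354) ≈ 0.638

0.638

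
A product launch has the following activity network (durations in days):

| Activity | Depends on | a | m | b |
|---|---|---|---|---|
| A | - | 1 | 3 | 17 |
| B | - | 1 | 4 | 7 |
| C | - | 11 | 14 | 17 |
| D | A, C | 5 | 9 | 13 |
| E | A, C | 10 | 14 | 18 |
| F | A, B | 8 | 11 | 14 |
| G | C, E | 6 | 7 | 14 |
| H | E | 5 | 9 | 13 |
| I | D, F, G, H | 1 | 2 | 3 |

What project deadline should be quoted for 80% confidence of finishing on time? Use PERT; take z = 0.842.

40.8 days

te_A = (1 + 4·3 + 17)/6 = 30/6 = 5; σ²_A = ((17−1)/6)² = 7.111
te_B = (1 + 4·4 + 7)/6 = 24/6 = 4; σ²_B = ((7−1)/6)² = 1.000
te_C = (11 + 4·14 + 17)/6 = 84/6 = 14; σ²_C = ((17−11)/6)² = 1.000
te_D = (5 + 4·9 + 13)/6 = 54/6 = 9; σ²_D = ((13−5)/6)² = 1.778
te_E = (10 + 4·14 + 18)/6 = 84/6 = 14; σ²_E = ((18−10)/6)² = 1.778
te_F = (8 + 4·11 + 14)/6 = 66/6 = 11; σ²_F = ((14−8)/6)² = 1.000
te_G = (6 + 4·7 + 14)/6 = 48/6 = 8; σ²_G = ((14−6)/6)² = 1.778
te_H = (5 + 4·9 + 13)/6 = 54/6 = 9; σ²_H = ((13−5)/6)² = 1.778
te_I = (1 + 4·2 + 3)/6 = 12/6 = 2; σ²_I = ((3−1)/6)² = 0.111

Forward pass:
ES_A = 0; EF_A = 5
ES_B = 0; EF_B = 4
ES_C = 0; EF_C = 14
ES_D = max(EF_A=5, EF_C=14) = 14; EF_D = 14+9 = 23
ES_E = max(EF_A=5, EF_C=14) = 14; EF_E = 14+14 = 28
ES_F = max(EF_A=5, EF_B=4) = 5; EF_F = 5+11 = 16
ES_G = max(EF_C=14, EF_E=28) = 28; EF_G = 28+8 = 36
ES_H = 28; EF_H = 28+9 = 37
ES_I = max(EF_D=23, EF_F=16, EF_G=36, EF_H=37) = 37; EF_I = 37+2 = 39
Expected project duration μ = 39 days. Critical path: C → E → H → I.

Variance along critical path = 1.000 + 1.778 + 1.778 + 0.111 = 4.667; σ = 2.160 days.
D = μ + z·σ = 39 + 0.842·2.160 = 40.8 days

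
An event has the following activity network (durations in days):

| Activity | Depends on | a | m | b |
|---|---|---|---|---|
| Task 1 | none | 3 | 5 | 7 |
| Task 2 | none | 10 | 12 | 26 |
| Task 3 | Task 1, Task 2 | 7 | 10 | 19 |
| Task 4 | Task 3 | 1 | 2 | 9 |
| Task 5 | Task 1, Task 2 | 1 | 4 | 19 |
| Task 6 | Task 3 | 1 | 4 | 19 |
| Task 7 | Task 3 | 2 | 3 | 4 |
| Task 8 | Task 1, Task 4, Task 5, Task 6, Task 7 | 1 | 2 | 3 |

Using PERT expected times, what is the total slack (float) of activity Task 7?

te_Task 1 = (3 + 4·5 + 7)/6 = 30/6 = 5
te_Task 2 = (10 + 4·12 + 26)/6 = 84/6 = 14
te_Task 3 = (7 + 4·10 + 19)/6 = 66/6 = 11
te_Task 4 = (1 + 4·2 + 9)/6 = 18/6 = 3
te_Task 5 = (1 + 4·4 + 19)/6 = 36/6 = 6
te_Task 6 = (1 + 4·4 + 19)/6 = 36/6 = 6
te_Task 7 = (2 + 4·3 + 4)/6 = 18/6 = 3
te_Task 8 = (1 + 4·2 + 3)/6 = 12/6 = 2

Forward pass:
ES_Task 1 = 0; EF_Task 1 = 5
ES_Task 2 = 0; EF_Task 2 = 14
ES_Task 3 = max(EF_Task 1=5, EF_Task 2=14) = 14; EF_Task 3 = 14+11 = 25
ES_Task 4 = 25; EF_Task 4 = 25+3 = 28
ES_Task 5 = max(EF_Task 1=5, EF_Task 2=14) = 14; EF_Task 5 = 14+6 = 20
ES_Task 6 = 25; EF_Task 6 = 25+6 = 31
ES_Task 7 = 25; EF_Task 7 = 25+3 = 28
ES_Task 8 = max(EF_Task 1=5, EF_Task 4=28, EF_Task 5=20, EF_Task 6=31, EF_Task 7=28) = 31; EF_Task 8 = 31+2 = 33
Expected project duration μ = 33 days. Critical path: Task 2 → Task 3 → Task 6 → Task 8.

Backward pass:
LF_Task 8 = 33; LS_Task 8 = 33−2 = 31
LF_Task 7 = LS_Task 8 = 31; LS_Task 7 = 31−3 = 28
LF_Task 6 = LS_Task 8 = 31; LS_Task 6 = 31−6 = 25
LF_Task 5 = LS_Task 8 = 31; LS_Task 5 = 31−6 = 25
LF_Task 4 = LS_Task 8 = 31; LS_Task 4 = 31−3 = 28
LF_Task 3 = min(LS_Task 4=28, LS_Task 6=25, LS_Task 7=28) = 25; LS_Task 3 = 25−11 = 14
LF_Task 2 = min(LS_Task 3=14, LS_Task 5=25) = 14; LS_Task 2 = 14−14 = 0
LF_Task 1 = min(LS_Task 3=14, LS_Task 5=25, LS_Task 8=31) = 14; LS_Task 1 = 14−5 = 9
Slack_Task 7 = LS_Task 7 − ES_Task 7 = 28 − 25 = 3

3 days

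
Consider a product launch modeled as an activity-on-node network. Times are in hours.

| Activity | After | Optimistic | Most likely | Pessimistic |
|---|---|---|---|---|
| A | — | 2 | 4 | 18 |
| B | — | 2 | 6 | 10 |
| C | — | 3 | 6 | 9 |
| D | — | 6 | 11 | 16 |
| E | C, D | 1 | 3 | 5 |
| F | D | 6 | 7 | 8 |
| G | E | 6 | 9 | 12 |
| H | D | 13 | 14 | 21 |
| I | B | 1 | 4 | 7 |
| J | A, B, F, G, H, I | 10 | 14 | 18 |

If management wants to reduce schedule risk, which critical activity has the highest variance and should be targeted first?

D

te_A = (2 + 4·4 + 18)/6 = 36/6 = 6; σ²_A = ((18−2)/6)² = 7.111
te_B = (2 + 4·6 + 10)/6 = 36/6 = 6; σ²_B = ((10−2)/6)² = 1.778
te_C = (3 + 4·6 + 9)/6 = 36/6 = 6; σ²_C = ((9−3)/6)² = 1.000
te_D = (6 + 4·11 + 16)/6 = 66/6 = 11; σ²_D = ((16−6)/6)² = 2.778
te_E = (1 + 4·3 + 5)/6 = 18/6 = 3; σ²_E = ((5−1)/6)² = 0.444
te_F = (6 + 4·7 + 8)/6 = 42/6 = 7; σ²_F = ((8−6)/6)² = 0.111
te_G = (6 + 4·9 + 12)/6 = 54/6 = 9; σ²_G = ((12−6)/6)² = 1.000
te_H = (13 + 4·14 + 21)/6 = 90/6 = 15; σ²_H = ((21−13)/6)² = 1.778
te_I = (1 + 4·4 + 7)/6 = 24/6 = 4; σ²_I = ((7−1)/6)² = 1.000
te_J = (10 + 4·14 + 18)/6 = 84/6 = 14; σ²_J = ((18−10)/6)² = 1.778

Forward pass:
ES_A = 0; EF_A = 6
ES_B = 0; EF_B = 6
ES_C = 0; EF_C = 6
ES_D = 0; EF_D = 11
ES_E = max(EF_C=6, EF_D=11) = 11; EF_E = 11+3 = 14
ES_F = 11; EF_F = 11+7 = 18
ES_G = 14; EF_G = 14+9 = 23
ES_H = 11; EF_H = 11+15 = 26
ES_I = 6; EF_I = 6+4 = 10
ES_J = max(EF_A=6, EF_B=6, EF_F=18, EF_G=23, EF_H=26, EF_I=10) = 26; EF_J = 26+14 = 40
Expected project duration μ = 40 hours. Critical path: D → H → J.

Variances on critical path: σ²_D=2.778, σ²_H=1.778, σ²_J=1.778.
Largest is σ²_D = 2.778.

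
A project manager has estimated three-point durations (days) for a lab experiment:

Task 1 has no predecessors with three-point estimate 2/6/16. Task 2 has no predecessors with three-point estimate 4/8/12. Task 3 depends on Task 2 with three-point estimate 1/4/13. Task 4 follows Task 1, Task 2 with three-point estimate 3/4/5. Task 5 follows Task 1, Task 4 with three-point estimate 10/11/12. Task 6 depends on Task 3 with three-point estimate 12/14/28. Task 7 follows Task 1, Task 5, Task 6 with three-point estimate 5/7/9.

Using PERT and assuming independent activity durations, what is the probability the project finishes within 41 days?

0.915

te_Task 1 = (2 + 4·6 + 16)/6 = 42/6 = 7; σ²_Task 1 = ((16−2)/6)² = 5.444
te_Task 2 = (4 + 4·8 + 12)/6 = 48/6 = 8; σ²_Task 2 = ((12−4)/6)² = 1.778
te_Task 3 = (1 + 4·4 + 13)/6 = 30/6 = 5; σ²_Task 3 = ((13−1)/6)² = 4.000
te_Task 4 = (3 + 4·4 + 5)/6 = 24/6 = 4; σ²_Task 4 = ((5−3)/6)² = 0.111
te_Task 5 = (10 + 4·11 + 12)/6 = 66/6 = 11; σ²_Task 5 = ((12−10)/6)² = 0.111
te_Task 6 = (12 + 4·14 + 28)/6 = 96/6 = 16; σ²_Task 6 = ((28−12)/6)² = 7.111
te_Task 7 = (5 + 4·7 + 9)/6 = 42/6 = 7; σ²_Task 7 = ((9−5)/6)² = 0.444

Forward pass:
ES_Task 1 = 0; EF_Task 1 = 7
ES_Task 2 = 0; EF_Task 2 = 8
ES_Task 3 = 8; EF_Task 3 = 8+5 = 13
ES_Task 4 = max(EF_Task 1=7, EF_Task 2=8) = 8; EF_Task 4 = 8+4 = 12
ES_Task 5 = max(EF_Task 1=7, EF_Task 4=12) = 12; EF_Task 5 = 12+11 = 23
ES_Task 6 = 13; EF_Task 6 = 13+16 = 29
ES_Task 7 = max(EF_Task 1=7, EF_Task 5=23, EF_Task 6=29) = 29; EF_Task 7 = 29+7 = 36
Expected project duration μ = 36 days. Critical path: Task 2 → Task 3 → Task 6 → Task 7.

Variance along critical path = 1.778 + 4.000 + 7.111 + 0.444 = 13.333; σ = √13.333 = 3.651 days.
Z = (41 − 36) / 3.651 = 1.369
P(T ≤ 41) = Φ(1.369) ≈ 0.915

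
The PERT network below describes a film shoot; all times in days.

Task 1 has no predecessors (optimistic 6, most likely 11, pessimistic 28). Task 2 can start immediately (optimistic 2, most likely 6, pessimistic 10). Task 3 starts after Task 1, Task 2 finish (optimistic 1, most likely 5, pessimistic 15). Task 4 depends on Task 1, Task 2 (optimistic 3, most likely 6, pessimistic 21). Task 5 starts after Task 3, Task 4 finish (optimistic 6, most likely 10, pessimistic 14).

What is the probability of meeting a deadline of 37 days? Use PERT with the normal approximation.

0.889

te_Task 1 = (6 + 4·11 + 28)/6 = 78/6 = 13; σ²_Task 1 = ((28−6)/6)² = 13.444
te_Task 2 = (2 + 4·6 + 10)/6 = 36/6 = 6; σ²_Task 2 = ((10−2)/6)² = 1.778
te_Task 3 = (1 + 4·5 + 15)/6 = 36/6 = 6; σ²_Task 3 = ((15−1)/6)² = 5.444
te_Task 4 = (3 + 4·6 + 21)/6 = 48/6 = 8; σ²_Task 4 = ((21−3)/6)² = 9.000
te_Task 5 = (6 + 4·10 + 14)/6 = 60/6 = 10; σ²_Task 5 = ((14−6)/6)² = 1.778

Forward pass:
ES_Task 1 = 0; EF_Task 1 = 13
ES_Task 2 = 0; EF_Task 2 = 6
ES_Task 3 = max(EF_Task 1=13, EF_Task 2=6) = 13; EF_Task 3 = 13+6 = 19
ES_Task 4 = max(EF_Task 1=13, EF_Task 2=6) = 13; EF_Task 4 = 13+8 = 21
ES_Task 5 = max(EF_Task 3=19, EF_Task 4=21) = 21; EF_Task 5 = 21+10 = 31
Expected project duration μ = 31 days. Critical path: Task 1 → Task 4 → Task 5.

Variance along critical path = 13.444 + 9.000 + 1.778 = 24.222; σ = √24.222 = 4.922 days.
Z = (37 − 31) / 4.922 = 1.219
P(T ≤ 37) = Φ(1.219) ≈ 0.889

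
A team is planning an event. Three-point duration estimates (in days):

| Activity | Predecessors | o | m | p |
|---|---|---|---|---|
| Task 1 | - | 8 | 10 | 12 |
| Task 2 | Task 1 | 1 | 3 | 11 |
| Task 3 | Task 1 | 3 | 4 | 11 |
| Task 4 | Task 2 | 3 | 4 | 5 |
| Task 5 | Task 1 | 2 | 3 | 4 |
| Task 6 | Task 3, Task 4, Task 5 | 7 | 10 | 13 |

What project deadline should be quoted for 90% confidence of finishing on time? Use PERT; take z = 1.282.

30.7 days

te_Task 1 = (8 + 4·10 + 12)/6 = 60/6 = 10; σ²_Task 1 = ((12−8)/6)² = 0.444
te_Task 2 = (1 + 4·3 + 11)/6 = 24/6 = 4; σ²_Task 2 = ((11−1)/6)² = 2.778
te_Task 3 = (3 + 4·4 + 11)/6 = 30/6 = 5; σ²_Task 3 = ((11−3)/6)² = 1.778
te_Task 4 = (3 + 4·4 + 5)/6 = 24/6 = 4; σ²_Task 4 = ((5−3)/6)² = 0.111
te_Task 5 = (2 + 4·3 + 4)/6 = 18/6 = 3; σ²_Task 5 = ((4−2)/6)² = 0.111
te_Task 6 = (7 + 4·10 + 13)/6 = 60/6 = 10; σ²_Task 6 = ((13−7)/6)² = 1.000

Forward pass:
ES_Task 1 = 0; EF_Task 1 = 10
ES_Task 2 = 10; EF_Task 2 = 10+4 = 14
ES_Task 3 = 10; EF_Task 3 = 10+5 = 15
ES_Task 4 = 14; EF_Task 4 = 14+4 = 18
ES_Task 5 = 10; EF_Task 5 = 10+3 = 13
ES_Task 6 = max(EF_Task 3=15, EF_Task 4=18, EF_Task 5=13) = 18; EF_Task 6 = 18+10 = 28
Expected project duration μ = 28 days. Critical path: Task 1 → Task 2 → Task 4 → Task 6.

Variance along critical path = 0.444 + 2.778 + 0.111 + 1.000 = 4.333; σ = 2.082 days.
D = μ + z·σ = 28 + 1.282·2.082 = 30.7 days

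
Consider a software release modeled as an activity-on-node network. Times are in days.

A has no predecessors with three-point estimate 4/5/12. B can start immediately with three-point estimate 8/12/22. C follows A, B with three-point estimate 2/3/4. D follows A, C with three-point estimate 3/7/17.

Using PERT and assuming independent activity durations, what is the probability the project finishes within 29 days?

0.934

te_A = (4 + 4·5 + 12)/6 = 36/6 = 6; σ²_A = ((12−4)/6)² = 1.778
te_B = (8 + 4·12 + 22)/6 = 78/6 = 13; σ²_B = ((22−8)/6)² = 5.444
te_C = (2 + 4·3 + 4)/6 = 18/6 = 3; σ²_C = ((4−2)/6)² = 0.111
te_D = (3 + 4·7 + 17)/6 = 48/6 = 8; σ²_D = ((17−3)/6)² = 5.444

Forward pass:
ES_A = 0; EF_A = 6
ES_B = 0; EF_B = 13
ES_C = max(EF_A=6, EF_B=13) = 13; EF_C = 13+3 = 16
ES_D = max(EF_A=6, EF_C=16) = 16; EF_D = 16+8 = 24
Expected project duration μ = 24 days. Critical path: B → C → D.

Variance along critical path = 5.444 + 0.111 + 5.444 = 11.000; σ = √11.000 = 3.317 days.
Z = (29 − 24) / 3.317 = 1.508
P(T ≤ 29) = Φ(1.508) ≈ 0.934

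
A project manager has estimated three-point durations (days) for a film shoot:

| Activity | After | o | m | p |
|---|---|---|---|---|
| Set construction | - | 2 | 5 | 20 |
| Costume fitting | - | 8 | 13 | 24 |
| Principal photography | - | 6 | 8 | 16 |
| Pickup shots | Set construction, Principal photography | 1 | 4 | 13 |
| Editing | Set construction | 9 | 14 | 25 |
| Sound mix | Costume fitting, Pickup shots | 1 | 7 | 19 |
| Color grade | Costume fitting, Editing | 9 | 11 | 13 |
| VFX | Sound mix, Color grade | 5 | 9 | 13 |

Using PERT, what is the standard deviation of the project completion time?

te_Set construction = (2 + 4·5 + 20)/6 = 42/6 = 7; σ²_Set construction = ((20−2)/6)² = 9.000
te_Costume fitting = (8 + 4·13 + 24)/6 = 84/6 = 14; σ²_Costume fitting = ((24−8)/6)² = 7.111
te_Principal photography = (6 + 4·8 + 16)/6 = 54/6 = 9; σ²_Principal photography = ((16−6)/6)² = 2.778
te_Pickup shots = (1 + 4·4 + 13)/6 = 30/6 = 5; σ²_Pickup shots = ((13−1)/6)² = 4.000
te_Editing = (9 + 4·14 + 25)/6 = 90/6 = 15; σ²_Editing = ((25−9)/6)² = 7.111
te_Sound mix = (1 + 4·7 + 19)/6 = 48/6 = 8; σ²_Sound mix = ((19−1)/6)² = 9.000
te_Color grade = (9 + 4·11 + 13)/6 = 66/6 = 11; σ²_Color grade = ((13−9)/6)² = 0.444
te_VFX = (5 + 4·9 + 13)/6 = 54/6 = 9; σ²_VFX = ((13−5)/6)² = 1.778

Forward pass:
ES_Set construction = 0; EF_Set construction = 7
ES_Costume fitting = 0; EF_Costume fitting = 14
ES_Principal photography = 0; EF_Principal photography = 9
ES_Pickup shots = max(EF_Set construction=7, EF_Principal photography=9) = 9; EF_Pickup shots = 9+5 = 14
ES_Editing = 7; EF_Editing = 7+15 = 22
ES_Sound mix = max(EF_Costume fitting=14, EF_Pickup shots=14) = 14; EF_Sound mix = 14+8 = 22
ES_Color grade = max(EF_Costume fitting=14, EF_Editing=22) = 22; EF_Color grade = 22+11 = 33
ES_VFX = max(EF_Sound mix=22, EF_Color grade=33) = 33; EF_VFX = 33+9 = 42
Expected project duration μ = 42 days. Critical path: Set construction → Editing → Color grade → VFX.

Variance along critical path = 9.000 + 7.111 + 0.444 + 1.778 = 18.333
σ = √18.333 = 4.282 days

4.28 days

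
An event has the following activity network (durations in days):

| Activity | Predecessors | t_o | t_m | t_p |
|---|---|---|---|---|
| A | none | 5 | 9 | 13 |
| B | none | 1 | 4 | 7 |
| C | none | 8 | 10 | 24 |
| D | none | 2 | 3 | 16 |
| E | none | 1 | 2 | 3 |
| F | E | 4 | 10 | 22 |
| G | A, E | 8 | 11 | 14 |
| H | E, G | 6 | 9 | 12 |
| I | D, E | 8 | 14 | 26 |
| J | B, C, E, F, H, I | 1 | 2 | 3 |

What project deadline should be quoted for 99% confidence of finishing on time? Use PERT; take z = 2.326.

te_A = (5 + 4·9 + 13)/6 = 54/6 = 9; σ²_A = ((13−5)/6)² = 1.778
te_B = (1 + 4·4 + 7)/6 = 24/6 = 4; σ²_B = ((7−1)/6)² = 1.000
te_C = (8 + 4·10 + 24)/6 = 72/6 = 12; σ²_C = ((24−8)/6)² = 7.111
te_D = (2 + 4·3 + 16)/6 = 30/6 = 5; σ²_D = ((16−2)/6)² = 5.444
te_E = (1 + 4·2 + 3)/6 = 12/6 = 2; σ²_E = ((3−1)/6)² = 0.111
te_F = (4 + 4·10 + 22)/6 = 66/6 = 11; σ²_F = ((22−4)/6)² = 9.000
te_G = (8 + 4·11 + 14)/6 = 66/6 = 11; σ²_G = ((14−8)/6)² = 1.000
te_H = (6 + 4·9 + 12)/6 = 54/6 = 9; σ²_H = ((12−6)/6)² = 1.000
te_I = (8 + 4·14 + 26)/6 = 90/6 = 15; σ²_I = ((26−8)/6)² = 9.000
te_J = (1 + 4·2 + 3)/6 = 12/6 = 2; σ²_J = ((3−1)/6)² = 0.111

Forward pass:
ES_A = 0; EF_A = 9
ES_B = 0; EF_B = 4
ES_C = 0; EF_C = 12
ES_D = 0; EF_D = 5
ES_E = 0; EF_E = 2
ES_F = 2; EF_F = 2+11 = 13
ES_G = max(EF_A=9, EF_E=2) = 9; EF_G = 9+11 = 20
ES_H = max(EF_E=2, EF_G=20) = 20; EF_H = 20+9 = 29
ES_I = max(EF_D=5, EF_E=2) = 5; EF_I = 5+15 = 20
ES_J = max(EF_B=4, EF_C=12, EF_E=2, EF_F=13, EF_H=29, EF_I=20) = 29; EF_J = 29+2 = 31
Expected project duration μ = 31 days. Critical path: A → G → H → J.

Variance along critical path = 1.778 + 1.000 + 1.000 + 0.111 = 3.889; σ = 1.972 days.
D = μ + z·σ = 31 + 2.326·1.972 = 35.6 days

35.6 days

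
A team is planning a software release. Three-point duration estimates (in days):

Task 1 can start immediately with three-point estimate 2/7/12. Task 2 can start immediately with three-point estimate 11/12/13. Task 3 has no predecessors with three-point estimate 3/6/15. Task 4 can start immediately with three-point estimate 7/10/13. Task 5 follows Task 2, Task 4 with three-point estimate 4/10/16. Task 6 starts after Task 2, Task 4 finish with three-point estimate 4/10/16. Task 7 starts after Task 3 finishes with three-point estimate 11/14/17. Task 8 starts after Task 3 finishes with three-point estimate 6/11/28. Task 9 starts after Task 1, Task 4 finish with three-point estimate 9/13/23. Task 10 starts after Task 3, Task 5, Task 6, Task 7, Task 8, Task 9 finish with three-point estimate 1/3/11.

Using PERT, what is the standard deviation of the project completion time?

te_Task 1 = (2 + 4·7 + 12)/6 = 42/6 = 7; σ²_Task 1 = ((12−2)/6)² = 2.778
te_Task 2 = (11 + 4·12 + 13)/6 = 72/6 = 12; σ²_Task 2 = ((13−11)/6)² = 0.111
te_Task 3 = (3 + 4·6 + 15)/6 = 42/6 = 7; σ²_Task 3 = ((15−3)/6)² = 4.000
te_Task 4 = (7 + 4·10 + 13)/6 = 60/6 = 10; σ²_Task 4 = ((13−7)/6)² = 1.000
te_Task 5 = (4 + 4·10 + 16)/6 = 60/6 = 10; σ²_Task 5 = ((16−4)/6)² = 4.000
te_Task 6 = (4 + 4·10 + 16)/6 = 60/6 = 10; σ²_Task 6 = ((16−4)/6)² = 4.000
te_Task 7 = (11 + 4·14 + 17)/6 = 84/6 = 14; σ²_Task 7 = ((17−11)/6)² = 1.000
te_Task 8 = (6 + 4·11 + 28)/6 = 78/6 = 13; σ²_Task 8 = ((28−6)/6)² = 13.444
te_Task 9 = (9 + 4·13 + 23)/6 = 84/6 = 14; σ²_Task 9 = ((23−9)/6)² = 5.444
te_Task 10 = (1 + 4·3 + 11)/6 = 24/6 = 4; σ²_Task 10 = ((11−1)/6)² = 2.778

Forward pass:
ES_Task 1 = 0; EF_Task 1 = 7
ES_Task 2 = 0; EF_Task 2 = 12
ES_Task 3 = 0; EF_Task 3 = 7
ES_Task 4 = 0; EF_Task 4 = 10
ES_Task 5 = max(EF_Task 2=12, EF_Task 4=10) = 12; EF_Task 5 = 12+10 = 22
ES_Task 6 = max(EF_Task 2=12, EF_Task 4=10) = 12; EF_Task 6 = 12+10 = 22
ES_Task 7 = 7; EF_Task 7 = 7+14 = 21
ES_Task 8 = 7; EF_Task 8 = 7+13 = 20
ES_Task 9 = max(EF_Task 1=7, EF_Task 4=10) = 10; EF_Task 9 = 10+14 = 24
ES_Task 10 = max(EF_Task 3=7, EF_Task 5=22, EF_Task 6=22, EF_Task 7=21, EF_Task 8=20, EF_Task 9=24) = 24; EF_Task 10 = 24+4 = 28
Expected project duration μ = 28 days. Critical path: Task 4 → Task 9 → Task 10.

Variance along critical path = 1.000 + 5.444 + 2.778 = 9.222
σ = √9.222 = 3.037 days

3.04 days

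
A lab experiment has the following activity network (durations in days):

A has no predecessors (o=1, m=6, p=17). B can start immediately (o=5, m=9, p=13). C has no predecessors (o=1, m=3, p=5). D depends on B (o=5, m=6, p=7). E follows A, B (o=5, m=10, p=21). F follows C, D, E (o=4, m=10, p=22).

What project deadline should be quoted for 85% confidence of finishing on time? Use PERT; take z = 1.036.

te_A = (1 + 4·6 + 17)/6 = 42/6 = 7; σ²_A = ((17−1)/6)² = 7.111
te_B = (5 + 4·9 + 13)/6 = 54/6 = 9; σ²_B = ((13−5)/6)² = 1.778
te_C = (1 + 4·3 + 5)/6 = 18/6 = 3; σ²_C = ((5−1)/6)² = 0.444
te_D = (5 + 4·6 + 7)/6 = 36/6 = 6; σ²_D = ((7−5)/6)² = 0.111
te_E = (5 + 4·10 + 21)/6 = 66/6 = 11; σ²_E = ((21−5)/6)² = 7.111
te_F = (4 + 4·10 + 22)/6 = 66/6 = 11; σ²_F = ((22−4)/6)² = 9.000

Forward pass:
ES_A = 0; EF_A = 7
ES_B = 0; EF_B = 9
ES_C = 0; EF_C = 3
ES_D = 9; EF_D = 9+6 = 15
ES_E = max(EF_A=7, EF_B=9) = 9; EF_E = 9+11 = 20
ES_F = max(EF_C=3, EF_D=15, EF_E=20) = 20; EF_F = 20+11 = 31
Expected project duration μ = 31 days. Critical path: B → E → F.

Variance along critical path = 1.778 + 7.111 + 9.000 = 17.889; σ = 4.230 days.
D = μ + z·σ = 31 + 1.036·4.230 = 35.4 days

35.4 days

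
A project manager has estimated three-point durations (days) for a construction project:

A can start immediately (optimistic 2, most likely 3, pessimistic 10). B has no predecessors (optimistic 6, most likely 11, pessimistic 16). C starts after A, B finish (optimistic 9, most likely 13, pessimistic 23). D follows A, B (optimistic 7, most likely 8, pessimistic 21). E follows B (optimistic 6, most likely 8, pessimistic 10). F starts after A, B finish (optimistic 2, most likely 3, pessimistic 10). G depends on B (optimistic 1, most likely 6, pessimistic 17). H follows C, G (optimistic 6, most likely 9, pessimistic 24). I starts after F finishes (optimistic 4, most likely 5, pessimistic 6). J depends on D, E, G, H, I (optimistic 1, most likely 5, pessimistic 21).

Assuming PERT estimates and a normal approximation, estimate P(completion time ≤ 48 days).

0.826

te_A = (2 + 4·3 + 10)/6 = 24/6 = 4; σ²_A = ((10−2)/6)² = 1.778
te_B = (6 + 4·11 + 16)/6 = 66/6 = 11; σ²_B = ((16−6)/6)² = 2.778
te_C = (9 + 4·13 + 23)/6 = 84/6 = 14; σ²_C = ((23−9)/6)² = 5.444
te_D = (7 + 4·8 + 21)/6 = 60/6 = 10; σ²_D = ((21−7)/6)² = 5.444
te_E = (6 + 4·8 + 10)/6 = 48/6 = 8; σ²_E = ((10−6)/6)² = 0.444
te_F = (2 + 4·3 + 10)/6 = 24/6 = 4; σ²_F = ((10−2)/6)² = 1.778
te_G = (1 + 4·6 + 17)/6 = 42/6 = 7; σ²_G = ((17−1)/6)² = 7.111
te_H = (6 + 4·9 + 24)/6 = 66/6 = 11; σ²_H = ((24−6)/6)² = 9.000
te_I = (4 + 4·5 + 6)/6 = 30/6 = 5; σ²_I = ((6−4)/6)² = 0.111
te_J = (1 + 4·5 + 21)/6 = 42/6 = 7; σ²_J = ((21−1)/6)² = 11.111

Forward pass:
ES_A = 0; EF_A = 4
ES_B = 0; EF_B = 11
ES_C = max(EF_A=4, EF_B=11) = 11; EF_C = 11+14 = 25
ES_D = max(EF_A=4, EF_B=11) = 11; EF_D = 11+10 = 21
ES_E = 11; EF_E = 11+8 = 19
ES_F = max(EF_A=4, EF_B=11) = 11; EF_F = 11+4 = 15
ES_G = 11; EF_G = 11+7 = 18
ES_H = max(EF_C=25, EF_G=18) = 25; EF_H = 25+11 = 36
ES_I = 15; EF_I = 15+5 = 20
ES_J = max(EF_D=21, EF_E=19, EF_G=18, EF_H=36, EF_I=20) = 36; EF_J = 36+7 = 43
Expected project duration μ = 43 days. Critical path: B → C → H → J.

Variance along critical path = 2.778 + 5.444 + 9.000 + 11.111 = 28.333; σ = √28.333 = 5.323 days.
Z = (48 − 43) / 5.323 = 0.939
P(T ≤ 48) = Φ(0.939) ≈ 0.826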